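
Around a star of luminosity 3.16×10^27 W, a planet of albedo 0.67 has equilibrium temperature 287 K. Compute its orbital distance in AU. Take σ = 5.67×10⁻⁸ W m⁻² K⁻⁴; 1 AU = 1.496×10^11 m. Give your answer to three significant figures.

Required flux: S = 4σT⁴/(1−α) = 4663 W m⁻².
S = L/(4πd²) → d = √(L/4πS) = √(3.16×10^27/(4π·4663)) = 2.322×10^11 m = 1.552 AU.

1.55 AU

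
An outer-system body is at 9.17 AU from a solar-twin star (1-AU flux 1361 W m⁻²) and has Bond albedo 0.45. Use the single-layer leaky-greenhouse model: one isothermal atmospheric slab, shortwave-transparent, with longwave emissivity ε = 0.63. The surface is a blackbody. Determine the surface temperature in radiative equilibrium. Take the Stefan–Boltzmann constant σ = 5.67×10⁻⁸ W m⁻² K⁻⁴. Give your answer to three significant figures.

87.0 K

By the inverse-square law, S = 1361/9.17² = 16.19 W m⁻².
The planet radiates to space at T_e = [S(1−α)/(4σ)]^(1/4) = 79.15 K.
For a single slab of emissivity ε, T_s⁴ = 2T_e⁴/(2−ε); thus T_s = 79.15·(1.46)^(1/4) = 87.00 K.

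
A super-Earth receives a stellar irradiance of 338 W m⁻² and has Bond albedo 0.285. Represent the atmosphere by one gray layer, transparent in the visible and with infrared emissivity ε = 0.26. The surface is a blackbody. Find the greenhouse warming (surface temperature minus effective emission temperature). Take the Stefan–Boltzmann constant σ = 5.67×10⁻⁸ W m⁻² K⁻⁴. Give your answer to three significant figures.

The planet radiates to space at T_e = [S(1−α)/(4σ)]^(1/4) = 180.7 K.
The surface balance (absorbed SW + ε·downward IR = σT_s⁴) with T_a⁴ = T_s⁴/2 reduces to T_s = T_e·[2/(2−ε)]^¼ = 187.1 K.
T_s − T_e = 187.1 − 180.7 = 6.401 K.

6.40 kelvin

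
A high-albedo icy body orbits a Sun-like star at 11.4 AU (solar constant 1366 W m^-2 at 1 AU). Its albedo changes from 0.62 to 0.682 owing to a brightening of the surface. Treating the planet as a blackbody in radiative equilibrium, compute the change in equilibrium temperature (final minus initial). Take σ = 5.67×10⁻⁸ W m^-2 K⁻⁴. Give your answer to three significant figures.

-2.82 kelvin

By the inverse-square law, S = 1366/11.4² = 10.51 W m^-2.
With α = 0.62, T₁ = 64.78 K.
Final:   T₂ = [S(1−0.682)/(4σ)]^(1/4) = 61.96 K.
Change: 61.96 − 64.78 = -2.821 K.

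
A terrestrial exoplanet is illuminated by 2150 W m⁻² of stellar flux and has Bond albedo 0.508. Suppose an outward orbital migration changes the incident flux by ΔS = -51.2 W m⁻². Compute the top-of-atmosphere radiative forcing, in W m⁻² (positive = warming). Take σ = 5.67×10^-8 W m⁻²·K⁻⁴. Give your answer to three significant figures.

-6.30 W m⁻²

ΔF = Δ[S(1−α)]/4 = (1−0.508)·-51.2/4 = -6.298 W m⁻².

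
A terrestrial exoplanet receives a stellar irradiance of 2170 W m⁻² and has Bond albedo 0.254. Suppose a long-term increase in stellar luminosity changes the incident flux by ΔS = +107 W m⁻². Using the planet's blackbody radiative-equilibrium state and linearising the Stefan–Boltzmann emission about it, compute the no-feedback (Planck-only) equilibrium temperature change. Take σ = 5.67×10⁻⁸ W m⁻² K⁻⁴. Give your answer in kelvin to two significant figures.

The baseline emission temperature is T_e = 290.7 K.
Only a fraction (1−α) is absorbed and it's spread over 4πR², so ΔF = (1−α)ΔS/4 = 19.96 W m⁻².
Planck response: λ_P = 4σT_e³ = 4·5.67×10⁻⁸·(290.7)³ = 5.569 W m⁻²/K.
So ΔT₀ = 19.96/5.569 = 3.58 K.

3.6 K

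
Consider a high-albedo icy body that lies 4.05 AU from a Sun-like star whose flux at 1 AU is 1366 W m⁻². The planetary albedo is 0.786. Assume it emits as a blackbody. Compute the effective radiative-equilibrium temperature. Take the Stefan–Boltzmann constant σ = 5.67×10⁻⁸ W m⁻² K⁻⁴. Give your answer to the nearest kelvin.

Irradiance scales as 1/d², so S = 1366 W m⁻² × (1/4.05)² = 83.28 W m⁻².
The planet absorbs (1−α)S over its disc πR² and re-emits over 4πR², so the mean absorbed flux is (1−0.786)·83.28/4 = 4.455 W m⁻².
Balancing against σT⁴: T = (4.455/5.67×10⁻⁸)^(1/4) = 94.15 K.

94 K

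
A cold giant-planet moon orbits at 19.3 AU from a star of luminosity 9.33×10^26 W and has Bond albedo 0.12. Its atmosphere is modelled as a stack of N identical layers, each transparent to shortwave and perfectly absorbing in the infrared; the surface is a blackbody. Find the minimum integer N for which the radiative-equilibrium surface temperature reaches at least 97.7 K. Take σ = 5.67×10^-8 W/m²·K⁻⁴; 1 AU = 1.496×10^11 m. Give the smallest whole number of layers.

2

d = 19.3 × 1.496×10^11 m = 2.887×10^12 m.
S = L/(4πd²) = 8.906 W/m².
The effective emission temperature is T_e = [S(1−α)/(4σ)]^¼ = 76.67 K.
T_s = (N+1)^(1/4)·T_e ≥ 97.7 K requires N+1 ≥ (T_s/T_e)⁴ = (97.7/76.67)⁴ = 2.637.
The minimum whole number is N = 2.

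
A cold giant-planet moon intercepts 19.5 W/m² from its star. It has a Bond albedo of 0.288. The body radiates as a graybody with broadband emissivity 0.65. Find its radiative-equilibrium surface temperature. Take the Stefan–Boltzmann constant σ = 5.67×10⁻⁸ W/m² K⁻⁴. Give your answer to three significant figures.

98.5 kelvin

Averaging over the sphere, the absorbed flux is S(1−α)/4 = 3.471 W/m².
Equating to εσT⁴ with ε = 0.65: T = (3.471/0.65σ)^(1/4) = 98.51 K.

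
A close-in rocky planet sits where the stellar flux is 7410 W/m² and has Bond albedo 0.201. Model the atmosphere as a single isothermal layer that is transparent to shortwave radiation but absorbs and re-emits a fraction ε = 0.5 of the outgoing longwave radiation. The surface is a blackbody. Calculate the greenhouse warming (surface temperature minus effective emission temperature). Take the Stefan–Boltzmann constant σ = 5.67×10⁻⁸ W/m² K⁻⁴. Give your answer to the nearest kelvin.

30 kelvin

Effective emission temperature (TOA balance): σT_e⁴ = S(1−α)/4 = 1480 W/m² → T_e = 402.0 K.
Surface balance with a leaky layer gives σT_s⁴ = σT_e⁴·2/(2−ε), so T_s = T_e·[2/(2−0.5)]^(1/4) = 431.9 K.
Greenhouse warming: T_s − T_e = 29.97 K.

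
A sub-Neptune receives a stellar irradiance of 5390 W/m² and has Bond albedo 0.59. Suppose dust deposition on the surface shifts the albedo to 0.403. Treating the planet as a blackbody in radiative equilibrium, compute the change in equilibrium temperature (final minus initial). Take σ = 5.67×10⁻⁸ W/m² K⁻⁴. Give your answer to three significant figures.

30.9 kelvin

With α = 0.59, T₁ = 314.2 K.
Final:   T₂ = [S(1−0.403)/(4σ)]^(1/4) = 345.1 K.
Change: 345.1 − 314.2 = 30.95 K.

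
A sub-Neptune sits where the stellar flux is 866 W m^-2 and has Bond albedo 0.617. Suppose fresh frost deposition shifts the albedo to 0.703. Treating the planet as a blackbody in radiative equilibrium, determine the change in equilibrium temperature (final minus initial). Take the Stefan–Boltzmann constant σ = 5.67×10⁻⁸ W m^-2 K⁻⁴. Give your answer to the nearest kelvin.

-12 kelvin

Before: T₁ = [866.0·0.383/(4σ)]^(1/4) = 195.6 K.
With α = 0.703, T₂ = 183.5 K.
Change: 183.5 − 195.6 = -12.05 K.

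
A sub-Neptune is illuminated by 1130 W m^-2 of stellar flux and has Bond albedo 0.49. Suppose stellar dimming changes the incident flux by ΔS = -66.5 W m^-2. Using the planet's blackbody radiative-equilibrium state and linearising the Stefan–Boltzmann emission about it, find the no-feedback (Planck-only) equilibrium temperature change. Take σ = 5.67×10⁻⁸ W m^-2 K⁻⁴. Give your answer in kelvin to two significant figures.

-3.3 K

Unperturbed T_e = [1130·(1−0.49)/(4σ)]^¼ = 224.5 K.
TOA radiative forcing: ΔF = (1−α)ΔS/4 = 0.51·(-66.5)/4 = -8.479 W m^-2.
Linearising σT⁴ gives d(σT⁴)/dT = 4σT_e³ = 2.567 W m^-2 per K.
So ΔT₀ = -8.479/2.567 = -3.30 K.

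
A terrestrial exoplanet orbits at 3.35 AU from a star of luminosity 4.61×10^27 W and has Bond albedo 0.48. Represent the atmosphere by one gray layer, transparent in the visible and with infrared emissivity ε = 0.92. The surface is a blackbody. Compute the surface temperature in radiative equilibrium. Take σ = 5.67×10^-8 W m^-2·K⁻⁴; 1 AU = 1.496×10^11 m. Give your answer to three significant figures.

281 K

d = 3.35 × 1.496×10^11 m = 5.012×10^11 m.
S = L/(4πd²) = 1461 W m^-2.
At the top of the atmosphere, σT_e⁴ = S(1−α)/4 = 189.9 W m^-2, giving T_e = 240.6 K.
The surface balance (absorbed SW + ε·downward IR = σT_s⁴) with T_a⁴ = T_s⁴/2 reduces to T_s = T_e·[2/(2−ε)]^¼ = 280.6 K.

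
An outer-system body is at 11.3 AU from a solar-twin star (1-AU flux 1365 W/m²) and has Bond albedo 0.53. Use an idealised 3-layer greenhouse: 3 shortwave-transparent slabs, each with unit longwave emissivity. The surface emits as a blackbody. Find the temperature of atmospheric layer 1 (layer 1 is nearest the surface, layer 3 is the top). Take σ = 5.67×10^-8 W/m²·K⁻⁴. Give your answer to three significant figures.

90.3 K

Flux at the orbit: S = 1365/(11.3)² = 10.69 W/m².
The effective emission temperature is T_e = [S(1−α)/(4σ)]^¼ = 68.61 K.
In the N-layer model, layer k (counted from the surface) has T_k = (N+1−k)^(1/4)·T_e.
With k = 1: T_1 = (3+1−1)^¼·68.61 K = 90.29 K.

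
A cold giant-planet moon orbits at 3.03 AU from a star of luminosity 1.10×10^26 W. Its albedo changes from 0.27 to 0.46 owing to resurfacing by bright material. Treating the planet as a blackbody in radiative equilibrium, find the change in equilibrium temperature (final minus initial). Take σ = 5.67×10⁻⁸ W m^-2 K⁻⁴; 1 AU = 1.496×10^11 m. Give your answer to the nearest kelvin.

d = 3.03 × 1.496×10^11 m = 4.533×10^11 m.
Spreading L over a sphere of radius d: S = 1.10×10^26/(4π·4.53×10^11²) = 42.60 W m^-2.
With α = 0.27, T₁ = 108.2 K.
With α = 0.46, T₂ = 100.4 K.
Change: 100.4 − 108.2 = -7.856 K.

-8 K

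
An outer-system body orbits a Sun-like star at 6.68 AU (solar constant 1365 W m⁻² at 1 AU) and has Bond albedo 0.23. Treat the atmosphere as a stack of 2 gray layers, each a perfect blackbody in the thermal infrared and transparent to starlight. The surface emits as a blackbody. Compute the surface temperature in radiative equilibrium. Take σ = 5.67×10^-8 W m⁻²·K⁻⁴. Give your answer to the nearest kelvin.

133 K

Irradiance scales as 1/d², so S = 1365 W m⁻² × (1/6.68)² = 30.59 W m⁻².
The effective emission temperature is T_e = [S(1−α)/(4σ)]^¼ = 101.0 K.
With N = 2 opaque layers, T_s = (N+1)^(1/4)·T_e = 3^(1/4)·101.0 = 132.9 K.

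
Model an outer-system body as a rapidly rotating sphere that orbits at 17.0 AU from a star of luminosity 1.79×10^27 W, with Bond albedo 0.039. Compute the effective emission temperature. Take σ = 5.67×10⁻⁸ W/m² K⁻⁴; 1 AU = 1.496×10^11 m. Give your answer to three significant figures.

d = 17.0 × 1.496×10^11 m = 2.543×10^12 m.
Flux at the orbit: S = L/(4πd²) = 1.79×10^27/(4π·(2.54×10^12)²) = 22.02 W/m².
The planet absorbs (1−α)S over its disc πR² and re-emits over 4πR², so the mean absorbed flux is (1−0.039)·22.02/4 = 5.291 W/m².
Balancing against σT⁴: T = (5.291/5.67×10⁻⁸)^(1/4) = 98.29 K.

98.3 K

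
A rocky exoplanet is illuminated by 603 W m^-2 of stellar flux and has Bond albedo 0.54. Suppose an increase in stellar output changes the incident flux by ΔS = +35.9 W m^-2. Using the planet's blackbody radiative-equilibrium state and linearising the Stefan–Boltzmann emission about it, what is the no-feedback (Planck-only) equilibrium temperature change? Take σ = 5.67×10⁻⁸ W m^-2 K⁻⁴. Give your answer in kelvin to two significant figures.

2.8 K

Unperturbed T_e = [603.0·(1−0.54)/(4σ)]^¼ = 187.0 K.
TOA radiative forcing: ΔF = (1−α)ΔS/4 = 0.46·(+35.9)/4 = 4.128 W m^-2.
Planck response: λ_P = 4σT_e³ = 4·5.67×10⁻⁸·(187.0)³ = 1.483 W m^-2/K.
So ΔT₀ = 4.128/1.483 = 2.78 K.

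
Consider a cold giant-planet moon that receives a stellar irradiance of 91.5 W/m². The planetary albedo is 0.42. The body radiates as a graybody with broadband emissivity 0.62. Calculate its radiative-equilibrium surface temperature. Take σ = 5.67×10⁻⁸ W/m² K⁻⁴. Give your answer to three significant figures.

Averaging over the sphere, the absorbed flux is S(1−α)/4 = 13.27 W/m².
Equating to εσT⁴ with ε = 0.62: T = (13.27/0.62σ)^(1/4) = 139.4 K.

139 K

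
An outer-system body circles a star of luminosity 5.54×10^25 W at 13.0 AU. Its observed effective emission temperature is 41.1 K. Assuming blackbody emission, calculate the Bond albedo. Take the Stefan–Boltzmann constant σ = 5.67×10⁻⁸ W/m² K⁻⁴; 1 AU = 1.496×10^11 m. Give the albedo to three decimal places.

d = 13.0 × 1.496×10^11 m = 1.945×10^12 m.
Flux at the orbit: S = L/(4πd²) = 5.54×10^25/(4π·(1.94×10^12)²) = 1.166 W/m².
Energy balance: S(1−α)/4 = σT⁴, so 1−α = 4σT⁴/S.
4σT⁴ = 4·5.67×10⁻⁸·(41.1)⁴ = 0.6472 W/m².
Hence α = 1 − 0.6472/1.166 = 0.4448.

0.445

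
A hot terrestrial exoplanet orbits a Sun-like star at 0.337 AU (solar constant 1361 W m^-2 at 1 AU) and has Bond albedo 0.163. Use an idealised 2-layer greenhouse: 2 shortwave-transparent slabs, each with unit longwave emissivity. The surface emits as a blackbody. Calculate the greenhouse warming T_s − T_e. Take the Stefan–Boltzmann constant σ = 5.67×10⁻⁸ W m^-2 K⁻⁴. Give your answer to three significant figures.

Irradiance scales as 1/d², so S = 1361 W m^-2 × (1/0.337)² = 11980 W m^-2.
OLR = S(1−α)/4 = 2508 W m^-2; the top layer radiates at T_e = 458.6 K.
T_s = (N+1)^(1/4)·T_e = 603.5 K.
Warming: T_s − T_e = 144.9 K.

145 K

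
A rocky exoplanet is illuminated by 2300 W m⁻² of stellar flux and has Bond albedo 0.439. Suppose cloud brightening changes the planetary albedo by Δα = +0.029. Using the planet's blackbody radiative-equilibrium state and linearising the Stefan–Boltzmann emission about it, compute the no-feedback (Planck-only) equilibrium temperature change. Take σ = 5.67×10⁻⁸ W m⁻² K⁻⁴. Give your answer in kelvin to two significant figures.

Unperturbed T_e = [2300·(1−0.439)/(4σ)]^¼ = 274.6 K.
The change in absorbed flux is Δ[S(1−α)/4] = −SΔα/4 = -16.68 W m⁻².
The Planck feedback parameter is 4σT_e³ = 4.698 W m⁻²/K.
ΔT₀ = ΔF/λ_P = -16.68/4.698 = -3.55 K.

-3.5 kelvin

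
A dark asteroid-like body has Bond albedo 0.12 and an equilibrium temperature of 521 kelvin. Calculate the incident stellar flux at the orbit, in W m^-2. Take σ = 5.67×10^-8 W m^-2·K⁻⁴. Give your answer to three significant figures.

19000 W m^-2

Invert the energy balance for S: S = 4σT⁴/(1−α).
σT⁴ = 5.67×10⁻⁸·(521)⁴ = 4178 W m^-2.
S = 4·4178/0.88 = 18990 W m^-2.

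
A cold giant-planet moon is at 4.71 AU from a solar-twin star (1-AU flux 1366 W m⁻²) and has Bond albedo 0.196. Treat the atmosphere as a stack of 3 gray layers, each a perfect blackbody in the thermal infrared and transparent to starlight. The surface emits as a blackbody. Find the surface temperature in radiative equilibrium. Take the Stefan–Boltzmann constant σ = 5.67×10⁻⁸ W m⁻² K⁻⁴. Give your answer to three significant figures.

172 K

Irradiance scales as 1/d², so S = 1366 W m⁻² × (1/4.71)² = 61.58 W m⁻².
The effective emission temperature is T_e = [S(1−α)/(4σ)]^¼ = 121.6 K.
Layer-by-layer balance gives σT_s⁴ = (N+1)σT_e⁴, so T_s = 4^¼·121.6 = 171.9 K.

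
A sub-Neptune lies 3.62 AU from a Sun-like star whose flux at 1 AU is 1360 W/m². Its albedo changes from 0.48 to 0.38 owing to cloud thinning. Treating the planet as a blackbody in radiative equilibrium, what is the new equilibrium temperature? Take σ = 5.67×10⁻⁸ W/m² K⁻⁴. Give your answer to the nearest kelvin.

130 kelvin

Flux at the orbit: S = 1360/(3.62)² = 103.8 W/m².
With the new albedo, S(1−α₂)/4 = 16.09 W/m², so T₂ = 129.8 K.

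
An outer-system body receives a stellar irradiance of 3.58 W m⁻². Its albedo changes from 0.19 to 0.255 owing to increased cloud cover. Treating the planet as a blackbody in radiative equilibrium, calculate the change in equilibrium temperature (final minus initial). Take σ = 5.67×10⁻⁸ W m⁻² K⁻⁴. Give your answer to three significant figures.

-1.24 K

Initial: T₁ = [S(1−0.19)/(4σ)]^(1/4) = 59.80 K.
After:  T₂ = [3.580·0.745/(4σ)]^(1/4) = 58.56 K.
Change: 58.56 − 59.80 = -1.238 K.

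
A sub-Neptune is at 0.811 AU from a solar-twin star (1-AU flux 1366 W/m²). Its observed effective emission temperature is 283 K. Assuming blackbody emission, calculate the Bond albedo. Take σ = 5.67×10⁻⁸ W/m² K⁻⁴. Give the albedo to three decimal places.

0.300

Irradiance scales as 1/d², so S = 1366 W/m² × (1/0.811)² = 2077 W/m².
Energy balance: S(1−α)/4 = σT⁴, so 1−α = 4σT⁴/S.
4σT⁴ = 4·5.67×10⁻⁸·(283)⁴ = 1455 W/m².
1−α = 1455/2077 = 0.7005, so α = 0.2995.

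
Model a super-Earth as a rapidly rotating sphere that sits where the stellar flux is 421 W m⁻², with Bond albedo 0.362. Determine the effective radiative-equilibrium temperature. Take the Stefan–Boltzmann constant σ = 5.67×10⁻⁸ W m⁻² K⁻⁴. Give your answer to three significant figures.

186 kelvin

Averaging over the sphere, the absorbed flux is S(1−α)/4 = 67.15 W m⁻².
In equilibrium σT⁴ equals this, so T = 185.5 K.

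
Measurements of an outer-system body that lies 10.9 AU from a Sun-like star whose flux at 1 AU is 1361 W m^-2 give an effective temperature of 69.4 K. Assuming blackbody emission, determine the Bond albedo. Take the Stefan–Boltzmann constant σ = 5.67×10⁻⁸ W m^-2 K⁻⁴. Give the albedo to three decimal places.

Irradiance scales as 1/d², so S = 1361 W m^-2 × (1/10.9)² = 11.46 W m^-2.
Rearranging the radiative balance, α = 1 − 4σT⁴/S.
σT⁴ = 1.315 W m^-2, so 4σT⁴ = 5.261 W m^-2.
Hence α = 1 − 5.261/11.46 = 0.5407.

0.541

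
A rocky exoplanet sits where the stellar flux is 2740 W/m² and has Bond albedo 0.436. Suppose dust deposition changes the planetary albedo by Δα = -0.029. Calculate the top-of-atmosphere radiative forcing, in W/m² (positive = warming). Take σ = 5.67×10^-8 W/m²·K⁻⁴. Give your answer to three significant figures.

The change in absorbed flux is Δ[S(1−α)/4] = −SΔα/4 = 19.87 W/m².

19.9 W/m²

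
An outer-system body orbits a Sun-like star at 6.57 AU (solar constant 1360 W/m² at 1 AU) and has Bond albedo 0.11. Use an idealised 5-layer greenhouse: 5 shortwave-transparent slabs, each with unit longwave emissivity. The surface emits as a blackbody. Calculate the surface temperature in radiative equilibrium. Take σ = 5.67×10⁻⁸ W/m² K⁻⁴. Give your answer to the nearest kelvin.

165 K

Irradiance scales as 1/d², so S = 1360 W/m² × (1/6.57)² = 31.51 W/m².
The effective emission temperature is T_e = [S(1−α)/(4σ)]^¼ = 105.4 K.
For an N-layer opaque stack, T_s⁴ = (N+1)T_e⁴, hence T_s = (6)^(1/4)×105.4 K = 165.0 K.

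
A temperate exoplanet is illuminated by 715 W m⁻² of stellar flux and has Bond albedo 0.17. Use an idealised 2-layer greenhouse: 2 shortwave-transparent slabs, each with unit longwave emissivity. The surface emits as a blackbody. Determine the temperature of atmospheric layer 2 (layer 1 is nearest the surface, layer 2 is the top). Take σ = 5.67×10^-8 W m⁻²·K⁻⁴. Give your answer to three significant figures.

Top-of-atmosphere balance: σT_e⁴ = S(1−α)/4 = 148.4 W m⁻² → T_e = 226.2 K.
Each opaque layer satisfies 2T_j⁴ = T_{j−1}⁴ + T_{j+1}⁴, giving T_k⁴ = (N+1−k)T_e⁴.
T_2 = (1)^(1/4)·226.2 = 226.2 K.

226 K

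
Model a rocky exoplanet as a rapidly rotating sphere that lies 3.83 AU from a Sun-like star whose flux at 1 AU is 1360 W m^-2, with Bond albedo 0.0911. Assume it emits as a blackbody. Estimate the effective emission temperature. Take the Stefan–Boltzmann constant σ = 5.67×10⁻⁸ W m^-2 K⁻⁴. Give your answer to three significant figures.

By the inverse-square law, S = 1360/3.83² = 92.71 W m^-2.
The planet absorbs (1−α)S over its disc πR² and re-emits over 4πR², so the mean absorbed flux is (1−0.0911)·92.71/4 = 21.07 W m^-2.
Balancing against σT⁴: T = (21.07/5.67×10⁻⁸)^(1/4) = 138.8 K.

139 K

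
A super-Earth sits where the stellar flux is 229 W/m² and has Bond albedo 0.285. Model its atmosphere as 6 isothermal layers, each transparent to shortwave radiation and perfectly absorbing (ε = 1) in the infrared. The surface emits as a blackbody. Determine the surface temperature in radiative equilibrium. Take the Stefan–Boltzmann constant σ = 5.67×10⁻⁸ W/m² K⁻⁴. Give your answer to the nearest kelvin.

OLR = S(1−α)/4 = 40.93 W/m²; the top layer radiates at T_e = 163.9 K.
With N = 6 opaque layers, T_s = (N+1)^(1/4)·T_e = 7^(1/4)·163.9 = 266.6 K.

267 kelvin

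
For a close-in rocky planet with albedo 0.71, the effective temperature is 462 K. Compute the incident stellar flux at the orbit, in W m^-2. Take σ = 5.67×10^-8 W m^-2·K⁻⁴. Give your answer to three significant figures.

35600 W m^-2

From S(1−α)/4 = σT⁴: S = 4σT⁴/(1−α).
σT⁴ = 5.67×10⁻⁸·(462)⁴ = 2583 W m^-2.
So S = 4×2583/(1−0.71) = 35630 W m^-2.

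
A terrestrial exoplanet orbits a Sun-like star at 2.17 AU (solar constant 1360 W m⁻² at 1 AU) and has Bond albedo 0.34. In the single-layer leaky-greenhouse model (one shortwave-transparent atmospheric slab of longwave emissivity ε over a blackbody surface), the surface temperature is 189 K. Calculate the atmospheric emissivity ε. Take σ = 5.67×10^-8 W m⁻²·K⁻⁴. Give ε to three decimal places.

0.683

By the inverse-square law, S = 1360/2.17² = 288.8 W m⁻².
First, T_e = [288.8·(1−0.34)/(4σ)]^(1/4) = 170.3 K.
Inverting T_s⁴ = 2T_e⁴/(2−ε): (T_e/T_s)⁴ = 0.6587, so ε = 2(1 − 0.6587) = 0.6826.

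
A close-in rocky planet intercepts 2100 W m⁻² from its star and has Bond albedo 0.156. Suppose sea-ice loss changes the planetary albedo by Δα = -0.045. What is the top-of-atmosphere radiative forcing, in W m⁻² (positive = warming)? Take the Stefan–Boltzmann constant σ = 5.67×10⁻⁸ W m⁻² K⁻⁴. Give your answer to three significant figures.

23.6 W m⁻²

The change in absorbed flux is Δ[S(1−α)/4] = −SΔα/4 = 23.62 W m⁻².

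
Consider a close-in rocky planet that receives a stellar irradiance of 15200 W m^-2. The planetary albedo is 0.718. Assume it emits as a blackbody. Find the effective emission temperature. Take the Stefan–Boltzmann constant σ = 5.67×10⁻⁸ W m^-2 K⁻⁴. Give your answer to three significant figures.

Absorbed flux (global mean): S(1−α)/4 = 15200·0.282/4 = 1072 W m^-2.
Set σT⁴ = 1072 → T = (1072/σ)^(1/4) = 370.8 K.

371 K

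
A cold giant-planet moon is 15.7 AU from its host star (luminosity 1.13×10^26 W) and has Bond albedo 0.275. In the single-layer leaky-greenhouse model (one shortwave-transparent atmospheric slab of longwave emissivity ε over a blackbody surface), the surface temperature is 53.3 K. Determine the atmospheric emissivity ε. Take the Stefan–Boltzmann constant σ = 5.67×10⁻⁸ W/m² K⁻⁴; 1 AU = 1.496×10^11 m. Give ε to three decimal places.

0.709

d = 15.7 × 1.496×10^11 m = 2.349×10^12 m.
Spreading L over a sphere of radius d: S = 1.13×10^26/(4π·2.35×10^12²) = 1.630 W/m².
TOA balance gives T_e = 47.78 K.
Inverting T_s⁴ = 2T_e⁴/(2−ε): (T_e/T_s)⁴ = 0.6456, so ε = 2(1 − 0.6456) = 0.7087.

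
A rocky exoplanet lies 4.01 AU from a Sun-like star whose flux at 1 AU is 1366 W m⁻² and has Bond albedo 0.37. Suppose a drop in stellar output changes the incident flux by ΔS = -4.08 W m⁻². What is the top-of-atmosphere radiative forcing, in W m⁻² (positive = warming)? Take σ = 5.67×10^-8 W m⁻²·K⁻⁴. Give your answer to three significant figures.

By the inverse-square law, S = 1366/4.01² = 84.95 W m⁻².
TOA radiative forcing: ΔF = (1−α)ΔS/4 = 0.63·(-4.08)/4 = -0.6426 W m⁻².

-0.643 W m⁻²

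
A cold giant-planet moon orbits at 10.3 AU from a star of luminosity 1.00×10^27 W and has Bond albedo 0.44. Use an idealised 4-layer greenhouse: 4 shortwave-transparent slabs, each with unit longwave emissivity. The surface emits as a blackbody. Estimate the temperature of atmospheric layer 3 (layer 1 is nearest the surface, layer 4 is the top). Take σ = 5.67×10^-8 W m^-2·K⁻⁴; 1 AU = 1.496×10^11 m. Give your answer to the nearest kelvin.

d = 10.3 × 1.496×10^11 m = 1.541×10^12 m.
Flux at the orbit: S = L/(4πd²) = 1.00×10^27/(4π·(1.54×10^12)²) = 33.52 W m^-2.
Top-of-atmosphere balance: σT_e⁴ = S(1−α)/4 = 4.692 W m^-2 → T_e = 95.38 K.
Each opaque layer satisfies 2T_j⁴ = T_{j−1}⁴ + T_{j+1}⁴, giving T_k⁴ = (N+1−k)T_e⁴.
With k = 3: T_3 = (4+1−3)^¼·95.38 K = 113.4 K.

113 kelvin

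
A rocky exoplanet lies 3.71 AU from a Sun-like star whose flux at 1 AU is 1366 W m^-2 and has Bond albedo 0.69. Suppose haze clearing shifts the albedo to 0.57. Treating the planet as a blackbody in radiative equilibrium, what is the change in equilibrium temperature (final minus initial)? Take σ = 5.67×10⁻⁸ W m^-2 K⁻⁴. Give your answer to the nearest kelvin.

9 kelvin

Flux at the orbit: S = 1366/(3.71)² = 99.24 W m^-2.
Initial: T₁ = [S(1−0.69)/(4σ)]^(1/4) = 107.9 K.
With α = 0.57, T₂ = 117.1 K.
Change: 117.1 − 107.9 = 9.199 K.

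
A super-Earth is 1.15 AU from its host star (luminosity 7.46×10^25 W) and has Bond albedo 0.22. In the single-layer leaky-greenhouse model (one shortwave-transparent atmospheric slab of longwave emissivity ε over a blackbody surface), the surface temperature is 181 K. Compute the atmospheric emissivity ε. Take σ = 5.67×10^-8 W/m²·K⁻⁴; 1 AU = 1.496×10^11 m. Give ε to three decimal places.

d = 1.15 × 1.496×10^11 m = 1.720×10^11 m.
Flux at the orbit: S = L/(4πd²) = 7.46×10^25/(4π·(1.72×10^11)²) = 200.6 W/m².
First, T_e = [200.6·(1−0.22)/(4σ)]^(1/4) = 162.1 K.
Since (2−ε)/2 = (T_e/T_s)⁴ = 0.6427, ε = 0.7146.

0.715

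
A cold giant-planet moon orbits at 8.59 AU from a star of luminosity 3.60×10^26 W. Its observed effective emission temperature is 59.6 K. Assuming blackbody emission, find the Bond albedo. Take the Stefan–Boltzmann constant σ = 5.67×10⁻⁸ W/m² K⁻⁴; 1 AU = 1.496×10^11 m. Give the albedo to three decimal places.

0.835

Orbital distance: d = 8.59 AU = 1.285×10^12 m.
Spreading L over a sphere of radius d: S = 3.60×10^26/(4π·1.29×10^12²) = 17.35 W/m².
From σT⁴ = S(1−α)/4 we invert for α: 1−α = 4σT⁴/S.
4σT⁴ = 4·5.67×10⁻⁸·(59.6)⁴ = 2.862 W/m².
Hence α = 1 − 2.862/17.35 = 0.8350.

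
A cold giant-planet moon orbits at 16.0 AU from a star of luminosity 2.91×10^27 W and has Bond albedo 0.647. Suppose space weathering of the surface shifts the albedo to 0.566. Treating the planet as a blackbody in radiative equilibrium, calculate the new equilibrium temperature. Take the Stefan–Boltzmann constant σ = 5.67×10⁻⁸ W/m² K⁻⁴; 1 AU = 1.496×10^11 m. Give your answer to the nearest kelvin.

94 kelvin

Orbital distance: d = 16.0 AU = 2.394×10^12 m.
Spreading L over a sphere of radius d: S = 2.91×10^27/(4π·2.39×10^12²) = 40.42 W/m².
With the new albedo, S(1−α₂)/4 = 4.385 W/m², so T₂ = 93.78 K.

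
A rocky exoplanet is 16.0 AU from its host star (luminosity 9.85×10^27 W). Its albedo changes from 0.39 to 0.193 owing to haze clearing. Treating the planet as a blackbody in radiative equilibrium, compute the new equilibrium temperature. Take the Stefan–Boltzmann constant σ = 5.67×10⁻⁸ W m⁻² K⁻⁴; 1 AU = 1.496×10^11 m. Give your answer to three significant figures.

Orbital distance: d = 16.0 AU = 2.394×10^12 m.
Spreading L over a sphere of radius d: S = 9.85×10^27/(4π·2.39×10^12²) = 136.8 W m⁻².
New equilibrium: T₂ = [(1−0.193)·136.8/(4σ)]^(1/4) = 148.5 K.

149 K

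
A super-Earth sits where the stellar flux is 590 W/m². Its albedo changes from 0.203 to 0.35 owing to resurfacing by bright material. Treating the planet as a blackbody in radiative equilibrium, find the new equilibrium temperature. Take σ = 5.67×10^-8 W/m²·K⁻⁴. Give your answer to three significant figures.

203 K

New equilibrium: T₂ = [(1−0.35)·590.0/(4σ)]^(1/4) = 202.8 K.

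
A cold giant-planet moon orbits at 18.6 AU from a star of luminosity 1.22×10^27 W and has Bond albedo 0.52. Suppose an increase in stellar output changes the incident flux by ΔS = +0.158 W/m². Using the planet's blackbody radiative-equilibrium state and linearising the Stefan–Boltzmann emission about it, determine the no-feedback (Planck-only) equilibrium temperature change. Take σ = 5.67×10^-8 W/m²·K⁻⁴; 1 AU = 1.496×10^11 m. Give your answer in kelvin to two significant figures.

d = 18.6 × 1.496×10^11 m = 2.783×10^12 m.
S = L/(4πd²) = 12.54 W/m².
Unperturbed T_e = [12.54·(1−0.52)/(4σ)]^¼ = 71.77 K.
TOA radiative forcing: ΔF = (1−α)ΔS/4 = 0.48·(+0.158)/4 = 0.01896 W/m².
The Planck feedback parameter is 4σT_e³ = 0.08386 W/m²/K.
Hence the no-feedback warming is ΔF/(4σT_e³) = 0.226 K.

0.23 K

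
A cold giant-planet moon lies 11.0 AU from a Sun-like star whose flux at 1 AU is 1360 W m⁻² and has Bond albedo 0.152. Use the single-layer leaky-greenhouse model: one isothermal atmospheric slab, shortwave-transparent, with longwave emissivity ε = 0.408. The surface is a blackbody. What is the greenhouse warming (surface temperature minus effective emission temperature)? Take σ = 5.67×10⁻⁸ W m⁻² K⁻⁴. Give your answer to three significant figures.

4.73 K

By the inverse-square law, S = 1360/11.0² = 11.24 W m⁻².
Effective emission temperature (TOA balance): σT_e⁴ = S(1−α)/4 = 2.383 W m⁻² → T_e = 80.51 K.
For a single slab of emissivity ε, T_s⁴ = 2T_e⁴/(2−ε); thus T_s = 80.51·(1.256)^(1/4) = 85.24 K.
Greenhouse warming: T_s − T_e = 4.726 K.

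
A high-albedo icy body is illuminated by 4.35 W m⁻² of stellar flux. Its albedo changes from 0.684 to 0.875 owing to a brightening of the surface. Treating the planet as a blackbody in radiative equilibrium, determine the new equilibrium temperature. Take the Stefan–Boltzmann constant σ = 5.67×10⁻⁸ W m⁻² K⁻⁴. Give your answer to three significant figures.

39.3 kelvin

With the new albedo, S(1−α₂)/4 = 0.1359 W m⁻², so T₂ = 39.35 K.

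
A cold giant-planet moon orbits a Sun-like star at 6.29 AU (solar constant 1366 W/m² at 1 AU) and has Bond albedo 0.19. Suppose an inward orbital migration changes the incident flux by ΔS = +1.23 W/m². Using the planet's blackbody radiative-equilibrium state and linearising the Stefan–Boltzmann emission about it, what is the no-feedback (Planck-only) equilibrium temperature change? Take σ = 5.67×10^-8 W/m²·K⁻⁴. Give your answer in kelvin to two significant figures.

0.94 kelvin

Flux at the orbit: S = 1366/(6.29)² = 34.53 W/m².
Reference equilibrium: T_e = [S(1−α)/(4σ)]^(1/4) = 105.4 K.
ΔF = Δ[S(1−α)]/4 = (1−0.19)·+1.23/4 = 0.2491 W/m².
Planck response: λ_P = 4σT_e³ = 4·5.67×10⁻⁸·(105.4)³ = 0.2654 W/m²/K.
Hence the no-feedback warming is ΔF/(4σT_e³) = 0.939 K.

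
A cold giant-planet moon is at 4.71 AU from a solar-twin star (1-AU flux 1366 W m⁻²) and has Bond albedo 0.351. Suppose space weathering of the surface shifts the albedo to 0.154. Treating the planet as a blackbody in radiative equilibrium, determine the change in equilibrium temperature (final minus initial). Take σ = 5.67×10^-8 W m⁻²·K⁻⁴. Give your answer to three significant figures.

7.89 K

Irradiance scales as 1/d², so S = 1366 W m⁻² × (1/4.71)² = 61.58 W m⁻².
With α = 0.351, T₁ = 115.2 K.
After:  T₂ = [61.58·0.846/(4σ)]^(1/4) = 123.1 K.
ΔT = T₂ − T₁ = 7.894 K.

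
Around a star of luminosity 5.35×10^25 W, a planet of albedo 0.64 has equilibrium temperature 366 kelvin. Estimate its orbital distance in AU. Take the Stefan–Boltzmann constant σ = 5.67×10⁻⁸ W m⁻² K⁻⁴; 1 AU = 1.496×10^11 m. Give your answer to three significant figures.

0.130 AU

Required flux: S = 4σT⁴/(1−α) = 11300 W m⁻².
Then d = [L/(4πS)]^(1/2) = 1.941×10^10 m, i.e. 0.1297 AU.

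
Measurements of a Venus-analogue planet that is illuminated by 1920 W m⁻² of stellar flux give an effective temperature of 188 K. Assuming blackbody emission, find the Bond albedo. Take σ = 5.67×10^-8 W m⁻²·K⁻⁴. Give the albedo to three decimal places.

0.852

Energy balance: S(1−α)/4 = σT⁴, so 1−α = 4σT⁴/S.
4σT⁴ = 4·5.67×10⁻⁸·(188)⁴ = 283.3 W m⁻².
1−α = 283.3/1920 = 0.1476, so α = 0.8524.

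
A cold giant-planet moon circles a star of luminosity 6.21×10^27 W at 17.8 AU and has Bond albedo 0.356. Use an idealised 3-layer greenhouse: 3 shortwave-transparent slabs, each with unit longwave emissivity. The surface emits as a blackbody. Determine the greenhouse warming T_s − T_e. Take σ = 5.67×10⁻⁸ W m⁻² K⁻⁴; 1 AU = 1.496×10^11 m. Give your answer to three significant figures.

d = 17.8 × 1.496×10^11 m = 2.663×10^12 m.
Flux at the orbit: S = L/(4πd²) = 6.21×10^27/(4π·(2.66×10^12)²) = 69.69 W m⁻².
Top-of-atmosphere balance: σT_e⁴ = S(1−α)/4 = 11.22 W m⁻² → T_e = 118.6 K.
Surface: T_s = (4)^¼·T_e = 167.7 K.
So the greenhouse effect raises the surface by 167.7 − 118.6 = 49.13 K.

49.1 K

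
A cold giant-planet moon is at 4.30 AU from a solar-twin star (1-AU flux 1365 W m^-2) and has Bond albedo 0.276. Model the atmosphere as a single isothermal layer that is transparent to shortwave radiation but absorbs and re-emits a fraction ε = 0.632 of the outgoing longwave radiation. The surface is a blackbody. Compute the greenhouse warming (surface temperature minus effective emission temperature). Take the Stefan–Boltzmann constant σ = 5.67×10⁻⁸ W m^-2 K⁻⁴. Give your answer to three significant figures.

12.3 K

Irradiance scales as 1/d², so S = 1365 W m^-2 × (1/4.30)² = 73.82 W m^-2.
The planet radiates to space at T_e = [S(1−α)/(4σ)]^(1/4) = 123.9 K.
For a single slab of emissivity ε, T_s⁴ = 2T_e⁴/(2−ε); thus T_s = 123.9·(1.462)^(1/4) = 136.2 K.
Greenhouse warming: T_s − T_e = 12.34 K.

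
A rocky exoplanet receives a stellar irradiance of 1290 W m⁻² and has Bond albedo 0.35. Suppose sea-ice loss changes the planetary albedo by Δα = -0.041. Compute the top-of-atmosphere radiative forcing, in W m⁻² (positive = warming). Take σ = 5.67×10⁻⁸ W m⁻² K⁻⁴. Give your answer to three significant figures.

The change in absorbed flux is Δ[S(1−α)/4] = −SΔα/4 = 13.22 W m⁻².

13.2 W m⁻²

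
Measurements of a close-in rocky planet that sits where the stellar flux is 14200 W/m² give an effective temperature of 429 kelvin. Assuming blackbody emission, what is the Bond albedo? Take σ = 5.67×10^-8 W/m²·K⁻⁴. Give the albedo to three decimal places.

Rearranging the radiative balance, α = 1 − 4σT⁴/S.
σT⁴ = 1920 W/m², so 4σT⁴ = 7682 W/m².
1−α = 7682/14200 = 0.5410, so α = 0.4590.

0.459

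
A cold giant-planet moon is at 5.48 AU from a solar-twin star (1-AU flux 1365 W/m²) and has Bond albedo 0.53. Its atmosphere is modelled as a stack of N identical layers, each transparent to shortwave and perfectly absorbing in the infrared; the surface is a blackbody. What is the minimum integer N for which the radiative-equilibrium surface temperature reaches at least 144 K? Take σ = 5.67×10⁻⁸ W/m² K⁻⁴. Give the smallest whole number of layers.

Irradiance scales as 1/d², so S = 1365 W/m² × (1/5.48)² = 45.45 W/m².
The effective emission temperature is T_e = [S(1−α)/(4σ)]^¼ = 98.52 K.
T_s = (N+1)^(1/4)·T_e ≥ 144 K requires N+1 ≥ (T_s/T_e)⁴ = (144/98.52)⁴ = 4.565.
Rounding up, N = 4.

4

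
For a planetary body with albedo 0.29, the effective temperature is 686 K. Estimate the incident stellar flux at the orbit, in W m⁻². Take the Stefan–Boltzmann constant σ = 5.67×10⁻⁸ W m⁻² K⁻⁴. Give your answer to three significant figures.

Invert the energy balance for S: S = 4σT⁴/(1−α).
The emitted flux is σT⁴ = 12560 W m⁻².
So S = 4×12560/(1−0.29) = 70740 W m⁻².

70700 W m⁻²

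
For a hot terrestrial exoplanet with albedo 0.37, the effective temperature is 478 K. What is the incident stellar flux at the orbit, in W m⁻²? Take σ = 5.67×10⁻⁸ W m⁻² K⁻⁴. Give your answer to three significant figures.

18800 W m⁻²

From S(1−α)/4 = σT⁴: S = 4σT⁴/(1−α).
σT⁴ = 5.67×10⁻⁸·(478)⁴ = 2960 W m⁻².
So S = 4×2960/(1−0.37) = 18790 W m⁻².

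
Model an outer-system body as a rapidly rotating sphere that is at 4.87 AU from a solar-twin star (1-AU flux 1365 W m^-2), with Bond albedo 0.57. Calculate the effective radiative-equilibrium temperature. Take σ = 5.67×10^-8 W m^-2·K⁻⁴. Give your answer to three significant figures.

102 K

Irradiance scales as 1/d², so S = 1365 W m^-2 × (1/4.87)² = 57.55 W m^-2.
Averaging over the sphere, the absorbed flux is S(1−α)/4 = 6.187 W m^-2.
In equilibrium σT⁴ equals this, so T = 102.2 K.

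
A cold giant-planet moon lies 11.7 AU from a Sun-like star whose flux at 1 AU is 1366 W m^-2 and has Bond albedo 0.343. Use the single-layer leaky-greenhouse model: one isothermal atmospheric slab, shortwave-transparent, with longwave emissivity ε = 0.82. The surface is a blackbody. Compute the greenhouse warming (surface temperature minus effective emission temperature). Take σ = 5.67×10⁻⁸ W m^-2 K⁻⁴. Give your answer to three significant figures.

10.3 K

By the inverse-square law, S = 1366/11.7² = 9.979 W m^-2.
At the top of the atmosphere, σT_e⁴ = S(1−α)/4 = 1.639 W m^-2, giving T_e = 73.32 K.
Surface balance with a leaky layer gives σT_s⁴ = σT_e⁴·2/(2−ε), so T_s = T_e·[2/(2−0.82)]^(1/4) = 83.66 K.
T_s − T_e = 83.66 − 73.32 = 10.34 K.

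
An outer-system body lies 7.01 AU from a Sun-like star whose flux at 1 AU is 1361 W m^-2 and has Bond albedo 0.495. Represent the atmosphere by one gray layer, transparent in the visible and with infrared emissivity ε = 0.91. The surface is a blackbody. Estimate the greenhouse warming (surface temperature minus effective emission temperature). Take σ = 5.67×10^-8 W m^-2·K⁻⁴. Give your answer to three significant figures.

14.5 kelvin

By the inverse-square law, S = 1361/7.01² = 27.70 W m^-2.
The planet radiates to space at T_e = [S(1−α)/(4σ)]^(1/4) = 88.62 K.
For a single slab of emissivity ε, T_s⁴ = 2T_e⁴/(2−ε); thus T_s = 88.62·(1.835)^(1/4) = 103.1 K.
T_s − T_e = 103.1 − 88.62 = 14.52 K.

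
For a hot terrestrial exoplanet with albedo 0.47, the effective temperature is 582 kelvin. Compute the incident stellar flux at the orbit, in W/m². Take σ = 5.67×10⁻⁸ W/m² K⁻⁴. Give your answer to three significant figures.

49100 W/m²

Invert the energy balance for S: S = 4σT⁴/(1−α).
The emitted flux is σT⁴ = 6505 W/m².
So S = 4×6505/(1−0.47) = 49100 W/m².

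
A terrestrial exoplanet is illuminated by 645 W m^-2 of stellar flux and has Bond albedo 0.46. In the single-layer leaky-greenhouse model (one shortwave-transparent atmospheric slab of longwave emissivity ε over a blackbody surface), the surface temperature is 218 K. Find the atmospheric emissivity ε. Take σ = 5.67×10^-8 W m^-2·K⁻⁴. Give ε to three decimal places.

TOA balance gives T_e = 198.0 K.
Inverting T_s⁴ = 2T_e⁴/(2−ε): (T_e/T_s)⁴ = 0.6800, so ε = 2(1 − 0.6800) = 0.6401.

0.640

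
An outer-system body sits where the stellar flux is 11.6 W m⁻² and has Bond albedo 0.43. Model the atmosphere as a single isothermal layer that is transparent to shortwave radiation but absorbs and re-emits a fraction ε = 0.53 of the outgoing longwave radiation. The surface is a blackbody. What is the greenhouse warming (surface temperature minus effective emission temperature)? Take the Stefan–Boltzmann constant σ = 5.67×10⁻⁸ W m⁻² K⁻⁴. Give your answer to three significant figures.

5.88 K

At the top of the atmosphere, σT_e⁴ = S(1−α)/4 = 1.653 W m⁻², giving T_e = 73.48 K.
For a single slab of emissivity ε, T_s⁴ = 2T_e⁴/(2−ε); thus T_s = 73.48·(1.361)^(1/4) = 79.36 K.
The atmosphere warms the surface by 5.879 K.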